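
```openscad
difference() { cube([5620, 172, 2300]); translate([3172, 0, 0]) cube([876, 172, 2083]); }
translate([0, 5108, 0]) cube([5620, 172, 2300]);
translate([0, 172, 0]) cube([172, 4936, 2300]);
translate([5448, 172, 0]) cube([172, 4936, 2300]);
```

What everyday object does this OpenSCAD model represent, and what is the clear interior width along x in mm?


A single room. The interior width is 5276 mm.

Four walls enclosing a rectangle with a door in the front wall — a room. Outside width 5620 minus two 172 mm walls gives 5276 mm.


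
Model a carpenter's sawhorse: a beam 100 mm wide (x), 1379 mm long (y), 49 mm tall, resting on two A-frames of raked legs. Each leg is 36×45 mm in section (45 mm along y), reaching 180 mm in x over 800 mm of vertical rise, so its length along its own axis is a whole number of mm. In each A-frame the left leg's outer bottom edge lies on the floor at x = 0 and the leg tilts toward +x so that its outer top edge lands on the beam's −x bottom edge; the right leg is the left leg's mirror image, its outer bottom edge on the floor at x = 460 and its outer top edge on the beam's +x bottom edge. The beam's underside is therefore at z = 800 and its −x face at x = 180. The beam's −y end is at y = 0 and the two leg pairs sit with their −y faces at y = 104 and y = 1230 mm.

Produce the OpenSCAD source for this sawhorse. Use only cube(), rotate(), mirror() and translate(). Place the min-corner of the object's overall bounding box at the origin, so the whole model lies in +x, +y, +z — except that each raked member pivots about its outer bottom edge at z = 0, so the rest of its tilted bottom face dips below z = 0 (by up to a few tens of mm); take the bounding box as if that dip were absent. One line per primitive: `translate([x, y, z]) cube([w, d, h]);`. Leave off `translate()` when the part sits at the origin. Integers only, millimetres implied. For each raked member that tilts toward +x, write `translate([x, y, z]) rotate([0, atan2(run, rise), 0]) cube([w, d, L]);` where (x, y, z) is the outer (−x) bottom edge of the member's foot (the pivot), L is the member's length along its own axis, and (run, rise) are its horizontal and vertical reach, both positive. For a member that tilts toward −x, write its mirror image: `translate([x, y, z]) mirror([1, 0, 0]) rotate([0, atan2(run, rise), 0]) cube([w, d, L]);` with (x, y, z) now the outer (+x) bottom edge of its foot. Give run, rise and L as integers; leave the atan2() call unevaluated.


translate([180, 0, 800]) cube([100, 1379, 49]);
translate([0, 104, 0]) rotate([0, atan2(180, 800), 0]) cube([36, 45, 820]);
translate([460, 104, 0]) mirror([1, 0, 0]) rotate([0, atan2(180, 800), 0]) cube([36, 45, 820]);
translate([0, 1230, 0]) rotate([0, atan2(180, 800), 0]) cube([36, 45, 820]);
translate([460, 1230, 0]) mirror([1, 0, 0]) rotate([0, atan2(180, 800), 0]) cube([36, 45, 820]);


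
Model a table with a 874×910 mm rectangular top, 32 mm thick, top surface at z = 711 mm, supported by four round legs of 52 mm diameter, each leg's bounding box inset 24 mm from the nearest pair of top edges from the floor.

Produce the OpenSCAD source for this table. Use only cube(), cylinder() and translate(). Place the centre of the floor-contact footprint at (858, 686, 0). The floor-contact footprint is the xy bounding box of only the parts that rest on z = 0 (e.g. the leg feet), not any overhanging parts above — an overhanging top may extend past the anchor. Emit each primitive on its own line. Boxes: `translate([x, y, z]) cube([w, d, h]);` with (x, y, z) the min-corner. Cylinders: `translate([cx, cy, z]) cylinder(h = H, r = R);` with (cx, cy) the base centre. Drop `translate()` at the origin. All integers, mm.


translate([421, 231, 679]) cube([874, 910, 32]);
translate([471, 281, 0]) cylinder(h = 679, r = 26);
translate([1245, 281, 0]) cylinder(h = 679, r = 26);
translate([471, 1091, 0]) cylinder(h = 679, r = 26);
translate([1245, 1091, 0]) cylinder(h = 679, r = 26);


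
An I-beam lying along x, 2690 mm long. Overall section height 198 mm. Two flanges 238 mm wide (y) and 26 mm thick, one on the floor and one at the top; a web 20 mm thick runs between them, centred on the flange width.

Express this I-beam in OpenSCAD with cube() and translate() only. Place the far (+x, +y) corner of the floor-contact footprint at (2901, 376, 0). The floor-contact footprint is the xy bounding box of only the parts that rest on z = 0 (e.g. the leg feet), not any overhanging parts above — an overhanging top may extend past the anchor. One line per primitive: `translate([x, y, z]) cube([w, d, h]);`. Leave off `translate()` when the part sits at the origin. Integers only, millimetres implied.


translate([211, 138, 0]) cube([2690, 238, 26]);
translate([211, 247, 26]) cube([2690, 20, 146]);
translate([211, 138, 172]) cube([2690, 238, 26]);


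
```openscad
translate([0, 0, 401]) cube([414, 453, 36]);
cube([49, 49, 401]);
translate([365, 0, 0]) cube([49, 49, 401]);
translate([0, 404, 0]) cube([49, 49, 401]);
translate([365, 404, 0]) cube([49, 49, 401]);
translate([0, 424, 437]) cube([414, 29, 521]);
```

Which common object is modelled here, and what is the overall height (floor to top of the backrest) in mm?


A chair. The overall height is 958 mm.

A slab on four corner posts with a tall panel at the back — a chair. The seat slab sits at z = 401 with thickness 36, and the 521 mm backrest starts at the seat top, so the overall height is 401 + 36 + 521 = 958 mm.


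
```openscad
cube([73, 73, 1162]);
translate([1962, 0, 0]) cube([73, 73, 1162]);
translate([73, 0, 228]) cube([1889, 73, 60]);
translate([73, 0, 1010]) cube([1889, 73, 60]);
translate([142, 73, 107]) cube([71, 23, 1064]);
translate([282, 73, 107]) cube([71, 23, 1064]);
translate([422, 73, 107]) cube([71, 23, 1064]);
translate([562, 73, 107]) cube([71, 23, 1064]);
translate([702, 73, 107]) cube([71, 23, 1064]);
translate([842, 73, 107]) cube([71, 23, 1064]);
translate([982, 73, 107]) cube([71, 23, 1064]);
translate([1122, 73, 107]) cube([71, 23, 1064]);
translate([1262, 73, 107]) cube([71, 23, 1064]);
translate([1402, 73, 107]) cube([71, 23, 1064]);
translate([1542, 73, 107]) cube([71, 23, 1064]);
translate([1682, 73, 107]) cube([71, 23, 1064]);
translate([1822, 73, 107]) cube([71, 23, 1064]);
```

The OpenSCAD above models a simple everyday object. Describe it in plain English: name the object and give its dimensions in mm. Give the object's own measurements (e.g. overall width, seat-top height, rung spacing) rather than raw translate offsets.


A fence section. Two 73×73 mm posts, 1162 mm tall, stand on the floor with a clear span of 1889 mm between their inner faces. Two horizontal rails of 73×60 mm section span the gap between the posts with their undersides at z = 228 mm and z = 1010 mm, flush with the posts' −y face. 13 pickets, each 71 mm wide, 23 mm thick and 1064 mm tall, are fixed to the +y face of the rails with their bottoms at z = 107 mm, spaced across the span with a 69 mm gap after the −x post and between neighbouring pickets and before the +x post.


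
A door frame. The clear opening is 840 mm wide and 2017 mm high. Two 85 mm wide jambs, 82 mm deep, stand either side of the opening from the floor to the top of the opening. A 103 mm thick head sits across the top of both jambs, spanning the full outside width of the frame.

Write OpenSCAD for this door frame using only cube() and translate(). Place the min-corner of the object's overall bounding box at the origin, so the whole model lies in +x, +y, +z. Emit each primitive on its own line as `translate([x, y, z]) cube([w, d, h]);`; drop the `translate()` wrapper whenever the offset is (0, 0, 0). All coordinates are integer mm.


cube([85, 82, 2017]);
translate([925, 0, 0]) cube([85, 82, 2017]);
translate([0, 0, 2017]) cube([1010, 82, 103]);


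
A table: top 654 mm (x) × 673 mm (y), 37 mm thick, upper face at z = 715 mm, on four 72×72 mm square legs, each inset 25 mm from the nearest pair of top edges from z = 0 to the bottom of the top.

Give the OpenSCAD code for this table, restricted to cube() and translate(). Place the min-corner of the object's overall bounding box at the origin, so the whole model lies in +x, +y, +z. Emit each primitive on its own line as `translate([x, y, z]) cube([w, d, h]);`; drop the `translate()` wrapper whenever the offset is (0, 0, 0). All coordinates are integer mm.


translate([0, 0, 678]) cube([654, 673, 37]);
translate([25, 25, 0]) cube([72, 72, 678]);
translate([557, 25, 0]) cube([72, 72, 678]);
translate([25, 576, 0]) cube([72, 72, 678]);
translate([557, 576, 0]) cube([72, 72, 678]);


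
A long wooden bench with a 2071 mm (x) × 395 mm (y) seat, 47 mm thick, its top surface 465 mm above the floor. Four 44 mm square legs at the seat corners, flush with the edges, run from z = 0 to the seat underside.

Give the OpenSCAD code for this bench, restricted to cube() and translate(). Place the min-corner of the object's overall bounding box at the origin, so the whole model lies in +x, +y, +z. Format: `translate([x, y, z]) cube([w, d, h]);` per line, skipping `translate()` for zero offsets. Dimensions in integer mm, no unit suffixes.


translate([0, 0, 418]) cube([2071, 395, 47]);
cube([44, 44, 418]);
translate([0, 351, 0]) cube([44, 44, 418]);
translate([2027, 0, 0]) cube([44, 44, 418]);
translate([2027, 351, 0]) cube([44, 44, 418]);


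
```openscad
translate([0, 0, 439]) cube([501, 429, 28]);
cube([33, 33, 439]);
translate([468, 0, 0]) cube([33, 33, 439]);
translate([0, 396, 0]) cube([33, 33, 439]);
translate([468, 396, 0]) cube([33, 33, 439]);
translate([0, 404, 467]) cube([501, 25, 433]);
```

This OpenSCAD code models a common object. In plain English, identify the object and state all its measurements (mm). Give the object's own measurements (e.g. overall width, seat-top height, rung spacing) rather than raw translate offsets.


A chair. The seat is a 501×429×28 mm slab with its top at z = 467 mm, on four 33×33 mm corner legs (flush with the seat edges, standing on z = 0). A flat backrest 25 mm thick, 433 mm tall, spans the full seat width and rises from the seat top along its +y edge, rear face flush with the rear of the seat.


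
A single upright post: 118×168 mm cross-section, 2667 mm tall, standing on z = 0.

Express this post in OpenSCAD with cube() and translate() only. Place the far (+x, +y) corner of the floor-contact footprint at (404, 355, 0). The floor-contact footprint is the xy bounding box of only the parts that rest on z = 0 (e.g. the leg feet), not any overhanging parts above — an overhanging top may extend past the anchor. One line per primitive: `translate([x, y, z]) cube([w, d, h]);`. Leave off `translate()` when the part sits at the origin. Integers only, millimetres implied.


translate([286, 187, 0]) cube([118, 168, 2667]);


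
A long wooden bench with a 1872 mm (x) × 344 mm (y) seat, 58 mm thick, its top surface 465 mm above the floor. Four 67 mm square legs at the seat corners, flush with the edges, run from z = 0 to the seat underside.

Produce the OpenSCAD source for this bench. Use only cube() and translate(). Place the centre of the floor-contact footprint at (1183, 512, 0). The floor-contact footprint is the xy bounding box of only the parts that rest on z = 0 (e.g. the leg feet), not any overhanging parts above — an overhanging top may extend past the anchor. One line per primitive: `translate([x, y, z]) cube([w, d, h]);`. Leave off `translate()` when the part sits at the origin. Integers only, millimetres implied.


// leg_h = 465 − 58 = 407
translate([247, 340, 407]) cube([1872, 344, 58]);
translate([247, 340, 0]) cube([67, 67, 407]);
translate([247, 617, 0]) cube([67, 67, 407]);
translate([2052, 340, 0]) cube([67, 67, 407]);
translate([2052, 617, 0]) cube([67, 67, 407]);


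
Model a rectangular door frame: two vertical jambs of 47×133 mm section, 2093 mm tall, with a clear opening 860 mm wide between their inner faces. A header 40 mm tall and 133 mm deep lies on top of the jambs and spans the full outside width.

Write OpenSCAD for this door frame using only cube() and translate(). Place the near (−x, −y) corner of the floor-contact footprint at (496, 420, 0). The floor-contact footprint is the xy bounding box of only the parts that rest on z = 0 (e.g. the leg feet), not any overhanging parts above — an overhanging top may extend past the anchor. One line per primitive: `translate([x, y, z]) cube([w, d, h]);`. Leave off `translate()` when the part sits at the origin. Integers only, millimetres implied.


translate([496, 420, 0]) cube([47, 133, 2093]);
translate([1403, 420, 0]) cube([47, 133, 2093]);
translate([496, 420, 2093]) cube([954, 133, 40]);


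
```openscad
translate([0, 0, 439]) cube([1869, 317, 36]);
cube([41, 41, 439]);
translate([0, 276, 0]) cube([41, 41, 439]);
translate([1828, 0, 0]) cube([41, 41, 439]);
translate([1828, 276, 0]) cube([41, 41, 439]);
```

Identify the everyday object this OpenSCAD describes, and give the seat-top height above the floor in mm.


A bench. The seat-top height is 475 mm.

A long slab on four corner posts — a bench. The slab sits at z = 439 with thickness 36, so the top is 439 + 36 = 475 mm.


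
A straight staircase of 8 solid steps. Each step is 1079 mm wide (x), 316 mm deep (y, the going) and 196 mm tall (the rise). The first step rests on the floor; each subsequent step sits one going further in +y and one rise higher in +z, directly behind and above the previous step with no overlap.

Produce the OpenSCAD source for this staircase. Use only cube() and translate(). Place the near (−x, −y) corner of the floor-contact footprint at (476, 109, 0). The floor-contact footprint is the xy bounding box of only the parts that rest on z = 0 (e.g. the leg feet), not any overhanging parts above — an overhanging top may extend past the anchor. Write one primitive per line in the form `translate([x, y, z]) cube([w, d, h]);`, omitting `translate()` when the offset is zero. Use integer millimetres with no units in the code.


translate([476, 109, 0]) cube([1079, 316, 196]);
translate([476, 425, 196]) cube([1079, 316, 196]);
translate([476, 741, 392]) cube([1079, 316, 196]);
translate([476, 1057, 588]) cube([1079, 316, 196]);
translate([476, 1373, 784]) cube([1079, 316, 196]);
translate([476, 1689, 980]) cube([1079, 316, 196]);
translate([476, 2005, 1176]) cube([1079, 316, 196]);
translate([476, 2321, 1372]) cube([1079, 316, 196]);


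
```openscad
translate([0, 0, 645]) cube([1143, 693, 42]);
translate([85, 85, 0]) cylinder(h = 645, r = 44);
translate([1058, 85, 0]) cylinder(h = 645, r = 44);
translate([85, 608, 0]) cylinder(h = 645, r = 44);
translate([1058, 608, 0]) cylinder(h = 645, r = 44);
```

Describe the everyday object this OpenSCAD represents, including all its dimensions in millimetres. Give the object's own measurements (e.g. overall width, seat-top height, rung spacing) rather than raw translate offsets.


A table: top 1143 mm (x) × 693 mm (y), 42 mm thick, upper face at z = 687 mm, on four round legs of 88 mm diameter, each leg's bounding box inset 41 mm from the nearest pair of top edges from z = 0 to the bottom of the top.


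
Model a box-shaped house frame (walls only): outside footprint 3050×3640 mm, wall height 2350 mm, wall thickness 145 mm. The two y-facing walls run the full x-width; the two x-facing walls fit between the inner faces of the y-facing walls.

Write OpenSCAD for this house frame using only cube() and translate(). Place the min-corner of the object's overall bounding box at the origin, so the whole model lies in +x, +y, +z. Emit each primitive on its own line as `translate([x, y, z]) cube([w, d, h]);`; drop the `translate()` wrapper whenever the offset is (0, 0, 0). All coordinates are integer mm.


cube([3050, 145, 2350]);
translate([0, 3495, 0]) cube([3050, 145, 2350]);
translate([0, 145, 0]) cube([145, 3350, 2350]);
translate([2905, 145, 0]) cube([145, 3350, 2350]);


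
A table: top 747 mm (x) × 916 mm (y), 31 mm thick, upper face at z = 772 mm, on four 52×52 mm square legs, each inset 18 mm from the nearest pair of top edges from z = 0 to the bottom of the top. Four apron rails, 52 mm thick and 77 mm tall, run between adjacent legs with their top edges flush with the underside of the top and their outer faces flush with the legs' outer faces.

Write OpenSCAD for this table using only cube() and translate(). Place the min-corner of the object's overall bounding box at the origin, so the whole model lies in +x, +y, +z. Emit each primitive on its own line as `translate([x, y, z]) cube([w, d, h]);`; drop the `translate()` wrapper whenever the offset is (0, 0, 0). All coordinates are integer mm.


translate([0, 0, 741]) cube([747, 916, 31]);
translate([18, 18, 0]) cube([52, 52, 741]);
translate([677, 18, 0]) cube([52, 52, 741]);
translate([18, 846, 0]) cube([52, 52, 741]);
translate([677, 846, 0]) cube([52, 52, 741]);
translate([70, 18, 664]) cube([607, 52, 77]);
translate([70, 846, 664]) cube([607, 52, 77]);
translate([18, 70, 664]) cube([52, 776, 77]);
translate([677, 70, 664]) cube([52, 776, 77]);


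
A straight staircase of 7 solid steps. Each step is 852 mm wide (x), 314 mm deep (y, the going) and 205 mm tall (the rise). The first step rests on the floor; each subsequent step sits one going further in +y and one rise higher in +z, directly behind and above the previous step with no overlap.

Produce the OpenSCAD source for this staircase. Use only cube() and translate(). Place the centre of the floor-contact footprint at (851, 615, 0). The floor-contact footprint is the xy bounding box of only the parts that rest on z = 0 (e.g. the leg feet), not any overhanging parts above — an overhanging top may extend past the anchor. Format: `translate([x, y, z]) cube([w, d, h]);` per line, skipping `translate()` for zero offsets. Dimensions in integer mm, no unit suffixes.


translate([425, 458, 0]) cube([852, 314, 205]);
translate([425, 772, 205]) cube([852, 314, 205]);
translate([425, 1086, 410]) cube([852, 314, 205]);
translate([425, 1400, 615]) cube([852, 314, 205]);
translate([425, 1714, 820]) cube([852, 314, 205]);
translate([425, 2028, 1025]) cube([852, 314, 205]);
translate([425, 2342, 1230]) cube([852, 314, 205]);


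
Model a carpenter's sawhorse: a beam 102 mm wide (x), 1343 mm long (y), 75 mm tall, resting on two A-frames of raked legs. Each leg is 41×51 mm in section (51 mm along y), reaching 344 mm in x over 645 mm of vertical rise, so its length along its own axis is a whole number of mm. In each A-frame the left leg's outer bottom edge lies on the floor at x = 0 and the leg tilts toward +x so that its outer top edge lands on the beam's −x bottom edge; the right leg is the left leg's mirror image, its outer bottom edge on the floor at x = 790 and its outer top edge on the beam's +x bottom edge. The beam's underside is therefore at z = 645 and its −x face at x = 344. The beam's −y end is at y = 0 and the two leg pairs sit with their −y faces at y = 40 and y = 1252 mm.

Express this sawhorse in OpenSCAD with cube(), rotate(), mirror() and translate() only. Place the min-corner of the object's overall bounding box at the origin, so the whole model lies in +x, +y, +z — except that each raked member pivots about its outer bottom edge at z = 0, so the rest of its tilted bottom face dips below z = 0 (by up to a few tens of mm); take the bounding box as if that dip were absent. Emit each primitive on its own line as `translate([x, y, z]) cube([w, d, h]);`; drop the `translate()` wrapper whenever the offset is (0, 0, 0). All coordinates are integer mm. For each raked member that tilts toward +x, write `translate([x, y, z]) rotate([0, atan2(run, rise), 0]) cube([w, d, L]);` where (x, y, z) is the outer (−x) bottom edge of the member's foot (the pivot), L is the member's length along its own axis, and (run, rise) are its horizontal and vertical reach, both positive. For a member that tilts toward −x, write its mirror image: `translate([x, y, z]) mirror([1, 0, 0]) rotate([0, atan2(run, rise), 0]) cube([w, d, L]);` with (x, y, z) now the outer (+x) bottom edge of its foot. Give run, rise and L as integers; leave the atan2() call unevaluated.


translate([344, 0, 645]) cube([102, 1343, 75]);
translate([0, 40, 0]) rotate([0, atan2(344, 645), 0]) cube([41, 51, 731]);
translate([790, 40, 0]) mirror([1, 0, 0]) rotate([0, atan2(344, 645), 0]) cube([41, 51, 731]);
translate([0, 1252, 0]) rotate([0, atan2(344, 645), 0]) cube([41, 51, 731]);
translate([790, 1252, 0]) mirror([1, 0, 0]) rotate([0, atan2(344, 645), 0]) cube([41, 51, 731]);


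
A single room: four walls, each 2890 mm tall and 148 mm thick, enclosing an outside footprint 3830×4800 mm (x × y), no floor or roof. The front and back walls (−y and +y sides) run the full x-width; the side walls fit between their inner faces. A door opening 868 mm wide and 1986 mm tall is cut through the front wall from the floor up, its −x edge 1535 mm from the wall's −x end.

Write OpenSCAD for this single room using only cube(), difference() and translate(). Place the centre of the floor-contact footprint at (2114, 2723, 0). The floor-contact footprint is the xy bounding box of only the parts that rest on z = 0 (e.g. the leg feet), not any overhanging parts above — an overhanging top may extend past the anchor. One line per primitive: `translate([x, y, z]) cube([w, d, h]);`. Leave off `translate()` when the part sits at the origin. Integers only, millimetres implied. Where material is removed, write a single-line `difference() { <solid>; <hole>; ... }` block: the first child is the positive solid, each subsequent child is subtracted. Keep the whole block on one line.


difference() { translate([199, 323, 0]) cube([3830, 148, 2890]); translate([1734, 323, 0]) cube([868, 148, 1986]); }
translate([199, 4975, 0]) cube([3830, 148, 2890]);
translate([199, 471, 0]) cube([148, 4504, 2890]);
translate([3881, 471, 0]) cube([148, 4504, 2890]);


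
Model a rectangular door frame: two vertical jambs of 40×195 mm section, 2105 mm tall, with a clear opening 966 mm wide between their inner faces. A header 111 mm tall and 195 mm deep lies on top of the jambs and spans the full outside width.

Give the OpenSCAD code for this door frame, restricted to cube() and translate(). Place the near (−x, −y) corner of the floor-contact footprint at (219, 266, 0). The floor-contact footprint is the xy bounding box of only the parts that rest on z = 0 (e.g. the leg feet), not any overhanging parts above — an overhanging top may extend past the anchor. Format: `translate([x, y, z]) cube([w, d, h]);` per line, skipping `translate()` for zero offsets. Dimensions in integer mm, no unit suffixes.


translate([219, 266, 0]) cube([40, 195, 2105]);
translate([1225, 266, 0]) cube([40, 195, 2105]);
translate([219, 266, 2105]) cube([1046, 195, 111]);


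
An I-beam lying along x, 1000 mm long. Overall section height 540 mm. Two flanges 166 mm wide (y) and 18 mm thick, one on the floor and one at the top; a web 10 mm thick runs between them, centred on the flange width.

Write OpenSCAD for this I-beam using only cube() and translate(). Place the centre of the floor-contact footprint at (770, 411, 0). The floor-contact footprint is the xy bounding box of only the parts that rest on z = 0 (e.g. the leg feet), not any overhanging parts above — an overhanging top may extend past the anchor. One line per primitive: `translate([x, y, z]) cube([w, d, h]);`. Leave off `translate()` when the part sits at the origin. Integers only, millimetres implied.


translate([270, 328, 0]) cube([1000, 166, 18]);
translate([270, 406, 18]) cube([1000, 10, 504]);
translate([270, 328, 522]) cube([1000, 166, 18]);


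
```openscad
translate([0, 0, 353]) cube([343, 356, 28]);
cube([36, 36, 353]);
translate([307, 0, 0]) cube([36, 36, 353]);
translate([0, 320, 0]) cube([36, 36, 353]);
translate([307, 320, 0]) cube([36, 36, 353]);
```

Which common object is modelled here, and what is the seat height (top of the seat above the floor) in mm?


A stool. The seat height is 381 mm.

A 343×356×28 slab at z = 353 on four corner posts — a stool. The seat top is 353 + 28 = 381 mm.


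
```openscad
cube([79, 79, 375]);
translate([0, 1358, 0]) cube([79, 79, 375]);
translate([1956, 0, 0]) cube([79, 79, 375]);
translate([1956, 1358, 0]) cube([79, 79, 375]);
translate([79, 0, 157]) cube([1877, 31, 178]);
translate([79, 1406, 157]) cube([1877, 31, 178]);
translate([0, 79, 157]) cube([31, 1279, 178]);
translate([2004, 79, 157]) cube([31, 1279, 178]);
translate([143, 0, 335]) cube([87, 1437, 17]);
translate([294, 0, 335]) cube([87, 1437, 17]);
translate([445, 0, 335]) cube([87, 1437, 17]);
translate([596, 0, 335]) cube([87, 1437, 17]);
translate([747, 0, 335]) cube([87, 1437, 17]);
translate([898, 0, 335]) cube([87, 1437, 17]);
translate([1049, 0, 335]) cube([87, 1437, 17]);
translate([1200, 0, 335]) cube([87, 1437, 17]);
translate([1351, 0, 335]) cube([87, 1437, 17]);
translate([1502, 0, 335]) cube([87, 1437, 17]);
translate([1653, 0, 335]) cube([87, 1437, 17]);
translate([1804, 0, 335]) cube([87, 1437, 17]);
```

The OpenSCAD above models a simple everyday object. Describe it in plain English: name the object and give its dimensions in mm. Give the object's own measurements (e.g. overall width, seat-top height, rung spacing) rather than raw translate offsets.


A bed frame 2035 mm long (x) by 1437 mm wide (y). Four 79×79 mm corner posts, 375 mm tall, at the corners of the footprint. Four rails of 31 mm thickness and 178 mm height run between adjacent posts with their undersides at z = 157 mm, their outer faces flush with the outside of the frame (the two x-running rails run between the posts' inner faces; the two y-running rails run between the posts' inner faces). 12 slats, each 87 mm wide (x) and 17 mm thick, lie across the top of the two x-running rails, running the full 1437 mm width of the frame in y; along x they sit between the end posts with a 64 mm gap after the −x posts and between neighbouring slats, leaving 65 mm before the +x posts.


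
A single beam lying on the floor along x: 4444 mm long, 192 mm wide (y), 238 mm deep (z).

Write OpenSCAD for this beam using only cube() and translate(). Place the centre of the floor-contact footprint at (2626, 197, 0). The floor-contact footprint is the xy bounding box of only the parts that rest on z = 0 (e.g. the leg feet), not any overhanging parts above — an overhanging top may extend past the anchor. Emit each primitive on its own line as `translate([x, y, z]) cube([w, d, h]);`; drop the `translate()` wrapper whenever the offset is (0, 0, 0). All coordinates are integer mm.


translate([404, 101, 0]) cube([4444, 192, 238]);


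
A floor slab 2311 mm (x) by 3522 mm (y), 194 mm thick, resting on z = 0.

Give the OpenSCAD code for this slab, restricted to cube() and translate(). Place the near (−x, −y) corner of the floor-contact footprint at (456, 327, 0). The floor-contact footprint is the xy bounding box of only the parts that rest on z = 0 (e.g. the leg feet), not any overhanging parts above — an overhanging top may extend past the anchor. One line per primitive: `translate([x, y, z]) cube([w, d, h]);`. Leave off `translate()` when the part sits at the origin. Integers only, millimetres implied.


translate([456, 327, 0]) cube([2311, 3522, 194]);


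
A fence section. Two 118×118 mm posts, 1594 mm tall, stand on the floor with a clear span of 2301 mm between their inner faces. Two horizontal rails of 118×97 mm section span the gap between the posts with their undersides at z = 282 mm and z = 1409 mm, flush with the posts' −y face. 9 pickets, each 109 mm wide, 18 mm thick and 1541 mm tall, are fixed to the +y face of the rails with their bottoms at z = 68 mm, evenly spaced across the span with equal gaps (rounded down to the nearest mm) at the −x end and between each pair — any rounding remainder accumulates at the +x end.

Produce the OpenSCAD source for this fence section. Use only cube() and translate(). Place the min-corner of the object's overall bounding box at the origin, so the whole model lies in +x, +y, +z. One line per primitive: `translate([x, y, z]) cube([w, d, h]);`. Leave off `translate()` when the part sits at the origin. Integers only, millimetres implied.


cube([118, 118, 1594]);
translate([2419, 0, 0]) cube([118, 118, 1594]);
translate([118, 0, 282]) cube([2301, 118, 97]);
translate([118, 0, 1409]) cube([2301, 118, 97]);
translate([250, 118, 68]) cube([109, 18, 1541]);
translate([491, 118, 68]) cube([109, 18, 1541]);
translate([732, 118, 68]) cube([109, 18, 1541]);
translate([973, 118, 68]) cube([109, 18, 1541]);
translate([1214, 118, 68]) cube([109, 18, 1541]);
translate([1455, 118, 68]) cube([109, 18, 1541]);
translate([1696, 118, 68]) cube([109, 18, 1541]);
translate([1937, 118, 68]) cube([109, 18, 1541]);
translate([2178, 118, 68]) cube([109, 18, 1541]);


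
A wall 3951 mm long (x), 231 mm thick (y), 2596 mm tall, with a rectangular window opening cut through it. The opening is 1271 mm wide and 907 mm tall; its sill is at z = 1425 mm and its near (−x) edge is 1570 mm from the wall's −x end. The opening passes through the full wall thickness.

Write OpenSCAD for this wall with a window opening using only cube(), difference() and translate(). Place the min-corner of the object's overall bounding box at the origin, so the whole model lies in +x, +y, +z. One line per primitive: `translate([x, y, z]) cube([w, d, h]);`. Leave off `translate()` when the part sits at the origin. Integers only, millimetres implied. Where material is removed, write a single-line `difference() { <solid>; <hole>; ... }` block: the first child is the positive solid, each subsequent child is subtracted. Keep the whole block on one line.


difference() { cube([3951, 231, 2596]); translate([1570, 0, 1425]) cube([1271, 231, 907]); }


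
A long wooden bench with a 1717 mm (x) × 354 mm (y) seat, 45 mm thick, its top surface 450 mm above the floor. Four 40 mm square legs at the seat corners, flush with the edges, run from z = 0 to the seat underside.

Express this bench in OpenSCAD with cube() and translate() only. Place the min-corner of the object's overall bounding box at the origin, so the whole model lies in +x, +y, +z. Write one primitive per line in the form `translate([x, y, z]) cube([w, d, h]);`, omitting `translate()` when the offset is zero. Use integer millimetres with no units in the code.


translate([0, 0, 405]) cube([1717, 354, 45]);
cube([40, 40, 405]);
translate([0, 314, 0]) cube([40, 40, 405]);
translate([1677, 0, 0]) cube([40, 40, 405]);
translate([1677, 314, 0]) cube([40, 40, 405]);


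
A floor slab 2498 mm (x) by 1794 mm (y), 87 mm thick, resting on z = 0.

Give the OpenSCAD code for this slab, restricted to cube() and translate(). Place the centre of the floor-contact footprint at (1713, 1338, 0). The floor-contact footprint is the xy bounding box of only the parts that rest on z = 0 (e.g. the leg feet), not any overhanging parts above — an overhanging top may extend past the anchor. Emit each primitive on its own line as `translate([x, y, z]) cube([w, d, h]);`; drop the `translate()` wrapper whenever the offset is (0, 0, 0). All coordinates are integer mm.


translate([464, 441, 0]) cube([2498, 1794, 87]);


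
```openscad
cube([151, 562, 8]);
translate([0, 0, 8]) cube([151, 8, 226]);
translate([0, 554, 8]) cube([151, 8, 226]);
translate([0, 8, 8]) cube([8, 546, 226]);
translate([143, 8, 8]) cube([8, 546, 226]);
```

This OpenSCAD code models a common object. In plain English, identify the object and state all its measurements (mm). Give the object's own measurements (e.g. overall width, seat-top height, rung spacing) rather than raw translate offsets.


An open-topped rectangular box: outside dimensions 151×562×234 mm, with a uniform wall and base thickness of 8 mm. The base is a full 151×562 slab on the floor; four walls sit on top of the base. The front and back walls (the −y and +y sides) span the full width; the two side walls fit between them.


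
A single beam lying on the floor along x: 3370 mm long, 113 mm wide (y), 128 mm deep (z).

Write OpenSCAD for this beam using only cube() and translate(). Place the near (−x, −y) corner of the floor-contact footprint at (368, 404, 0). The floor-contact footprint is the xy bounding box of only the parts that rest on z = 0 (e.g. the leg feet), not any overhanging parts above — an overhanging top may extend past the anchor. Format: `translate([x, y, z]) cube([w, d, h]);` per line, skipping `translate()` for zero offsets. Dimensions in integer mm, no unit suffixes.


translate([368, 404, 0]) cube([3370, 113, 128]);


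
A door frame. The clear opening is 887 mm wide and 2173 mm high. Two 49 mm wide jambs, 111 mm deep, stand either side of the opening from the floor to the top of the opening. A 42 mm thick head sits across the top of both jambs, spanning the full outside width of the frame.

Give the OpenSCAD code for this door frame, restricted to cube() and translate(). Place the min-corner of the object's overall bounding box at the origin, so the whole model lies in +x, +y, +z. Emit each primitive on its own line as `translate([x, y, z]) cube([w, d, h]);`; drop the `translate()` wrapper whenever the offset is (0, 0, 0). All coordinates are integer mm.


cube([49, 111, 2173]);
translate([936, 0, 0]) cube([49, 111, 2173]);
translate([0, 0, 2173]) cube([985, 111, 42]);


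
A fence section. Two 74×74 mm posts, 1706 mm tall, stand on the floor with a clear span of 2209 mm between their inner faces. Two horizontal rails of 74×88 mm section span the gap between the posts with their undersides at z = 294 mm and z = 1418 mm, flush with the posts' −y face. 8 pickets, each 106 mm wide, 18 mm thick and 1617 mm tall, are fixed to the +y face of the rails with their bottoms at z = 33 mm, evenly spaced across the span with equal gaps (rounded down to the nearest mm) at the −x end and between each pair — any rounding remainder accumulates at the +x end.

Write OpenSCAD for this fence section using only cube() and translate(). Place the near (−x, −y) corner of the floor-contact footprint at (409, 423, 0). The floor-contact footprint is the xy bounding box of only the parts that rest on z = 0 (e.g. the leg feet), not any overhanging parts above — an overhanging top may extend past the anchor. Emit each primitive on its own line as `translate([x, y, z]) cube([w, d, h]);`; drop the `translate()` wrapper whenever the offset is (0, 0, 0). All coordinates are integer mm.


translate([409, 423, 0]) cube([74, 74, 1706]);
translate([2692, 423, 0]) cube([74, 74, 1706]);
translate([483, 423, 294]) cube([2209, 74, 88]);
translate([483, 423, 1418]) cube([2209, 74, 88]);
translate([634, 497, 33]) cube([106, 18, 1617]);
translate([891, 497, 33]) cube([106, 18, 1617]);
translate([1148, 497, 33]) cube([106, 18, 1617]);
translate([1405, 497, 33]) cube([106, 18, 1617]);
translate([1662, 497, 33]) cube([106, 18, 1617]);
translate([1919, 497, 33]) cube([106, 18, 1617]);
translate([2176, 497, 33]) cube([106, 18, 1617]);
translate([2433, 497, 33]) cube([106, 18, 1617]);


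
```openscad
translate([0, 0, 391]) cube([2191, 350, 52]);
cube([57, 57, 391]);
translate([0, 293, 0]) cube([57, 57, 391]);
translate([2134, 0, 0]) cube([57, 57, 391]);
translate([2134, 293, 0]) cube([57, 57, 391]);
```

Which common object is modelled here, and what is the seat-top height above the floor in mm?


A bench. The seat-top height is 443 mm.

A long slab on four corner posts — a bench. The slab sits at z = 391 with thickness 52, so the top is 391 + 52 = 443 mm.


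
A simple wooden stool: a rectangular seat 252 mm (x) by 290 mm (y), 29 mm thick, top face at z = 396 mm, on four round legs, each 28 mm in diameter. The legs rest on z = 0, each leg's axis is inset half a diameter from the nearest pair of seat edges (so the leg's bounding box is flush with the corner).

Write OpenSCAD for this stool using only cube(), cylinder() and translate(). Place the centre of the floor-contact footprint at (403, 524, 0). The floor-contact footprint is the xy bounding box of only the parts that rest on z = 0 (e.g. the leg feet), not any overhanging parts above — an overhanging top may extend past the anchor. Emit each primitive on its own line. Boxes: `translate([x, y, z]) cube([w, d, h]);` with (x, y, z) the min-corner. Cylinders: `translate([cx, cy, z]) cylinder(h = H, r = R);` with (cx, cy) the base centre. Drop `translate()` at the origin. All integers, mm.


// leg_h = 396 - 29 = 367
translate([277, 379, 367]) cube([252, 290, 29]);
translate([291, 393, 0]) cylinder(h = 367, r = 14);
translate([515, 393, 0]) cylinder(h = 367, r = 14);
translate([291, 655, 0]) cylinder(h = 367, r = 14);
translate([515, 655, 0]) cylinder(h = 367, r = 14);


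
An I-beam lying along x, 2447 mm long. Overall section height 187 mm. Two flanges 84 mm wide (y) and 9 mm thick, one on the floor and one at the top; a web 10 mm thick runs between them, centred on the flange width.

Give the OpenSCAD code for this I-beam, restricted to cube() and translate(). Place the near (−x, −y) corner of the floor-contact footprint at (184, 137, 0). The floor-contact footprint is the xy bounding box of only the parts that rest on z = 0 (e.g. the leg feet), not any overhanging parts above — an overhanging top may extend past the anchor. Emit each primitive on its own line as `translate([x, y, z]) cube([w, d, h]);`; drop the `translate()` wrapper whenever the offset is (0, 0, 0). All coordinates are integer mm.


translate([184, 137, 0]) cube([2447, 84, 9]);
translate([184, 174, 9]) cube([2447, 10, 169]);
translate([184, 137, 178]) cube([2447, 84, 9]);


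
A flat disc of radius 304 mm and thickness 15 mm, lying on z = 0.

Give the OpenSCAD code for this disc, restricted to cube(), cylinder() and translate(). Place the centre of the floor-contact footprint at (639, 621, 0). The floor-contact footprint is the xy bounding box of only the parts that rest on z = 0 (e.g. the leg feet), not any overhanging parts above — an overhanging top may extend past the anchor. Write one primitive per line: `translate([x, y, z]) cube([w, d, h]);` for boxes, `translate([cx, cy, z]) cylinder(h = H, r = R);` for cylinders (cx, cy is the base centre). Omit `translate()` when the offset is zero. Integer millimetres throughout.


translate([639, 621, 0]) cylinder(h = 15, r = 304);


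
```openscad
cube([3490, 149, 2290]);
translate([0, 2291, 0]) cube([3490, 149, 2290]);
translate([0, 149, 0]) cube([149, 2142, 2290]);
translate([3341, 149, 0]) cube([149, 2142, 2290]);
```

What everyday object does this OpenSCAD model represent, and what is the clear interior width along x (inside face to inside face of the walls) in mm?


A house (or room) frame. The interior width is 3192 mm.

Four 2290 mm walls enclosing a rectangle with no floor or roof — a room or house frame. Outside width is 3490 mm and wall thickness is 149 mm, so the interior width is 3490 − 2 × 149 = 3192 mm.


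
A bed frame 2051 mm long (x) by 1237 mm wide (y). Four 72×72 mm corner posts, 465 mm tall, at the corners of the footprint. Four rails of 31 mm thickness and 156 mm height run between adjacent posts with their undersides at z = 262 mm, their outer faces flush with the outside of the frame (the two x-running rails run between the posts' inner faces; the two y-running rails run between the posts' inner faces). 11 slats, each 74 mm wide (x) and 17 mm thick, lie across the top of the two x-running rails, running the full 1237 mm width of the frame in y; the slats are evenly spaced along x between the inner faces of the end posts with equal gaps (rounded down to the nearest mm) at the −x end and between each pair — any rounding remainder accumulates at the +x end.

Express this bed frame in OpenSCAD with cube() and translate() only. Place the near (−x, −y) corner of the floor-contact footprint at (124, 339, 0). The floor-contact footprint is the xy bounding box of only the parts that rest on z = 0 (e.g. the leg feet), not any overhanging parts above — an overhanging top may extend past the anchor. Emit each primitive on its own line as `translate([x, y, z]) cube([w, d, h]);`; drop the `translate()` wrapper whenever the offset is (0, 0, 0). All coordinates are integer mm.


translate([124, 339, 0]) cube([72, 72, 465]);
translate([124, 1504, 0]) cube([72, 72, 465]);
translate([2103, 339, 0]) cube([72, 72, 465]);
translate([2103, 1504, 0]) cube([72, 72, 465]);
translate([196, 339, 262]) cube([1907, 31, 156]);
translate([196, 1545, 262]) cube([1907, 31, 156]);
translate([124, 411, 262]) cube([31, 1093, 156]);
translate([2144, 411, 262]) cube([31, 1093, 156]);
translate([287, 339, 418]) cube([74, 1237, 17]);
translate([452, 339, 418]) cube([74, 1237, 17]);
translate([617, 339, 418]) cube([74, 1237, 17]);
translate([782, 339, 418]) cube([74, 1237, 17]);
translate([947, 339, 418]) cube([74, 1237, 17]);
translate([1112, 339, 418]) cube([74, 1237, 17]);
translate([1277, 339, 418]) cube([74, 1237, 17]);
translate([1442, 339, 418]) cube([74, 1237, 17]);
translate([1607, 339, 418]) cube([74, 1237, 17]);
translate([1772, 339, 418]) cube([74, 1237, 17]);
translate([1937, 339, 418]) cube([74, 1237, 17]);
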